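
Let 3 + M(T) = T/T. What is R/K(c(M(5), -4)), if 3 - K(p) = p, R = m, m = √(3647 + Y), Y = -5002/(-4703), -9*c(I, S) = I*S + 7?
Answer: 3*√80688632629/65842 ≈ 12.943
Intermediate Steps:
M(T) = -2 (M(T) = -3 + T/T = -3 + 1 = -2)
c(I, S) = -7/9 - I*S/9 (c(I, S) = -(I*S + 7)/9 = -(7 + I*S)/9 = -7/9 - I*S/9)
Y = 5002/4703 (Y = -5002*(-1/4703) = 5002/4703 ≈ 1.0636)
m = √80688632629/4703 (m = √(3647 + 5002/4703) = √(17156843/4703) = √80688632629/4703 ≈ 60.399)
R = √80688632629/4703 ≈ 60.399
K(p) = 3 - p
R/K(c(M(5), -4)) = (√80688632629/4703)/(3 - (-7/9 - ⅑*(-2)*(-4))) = (√80688632629/4703)/(3 - (-7/9 - 8/9)) = (√80688632629/4703)/(3 - 1*(-5/3)) = (√80688632629/4703)/(3 + 5/3) = (√80688632629/4703)/(14/3) = (√80688632629/4703)*(3/14) = 3*√80688632629/65842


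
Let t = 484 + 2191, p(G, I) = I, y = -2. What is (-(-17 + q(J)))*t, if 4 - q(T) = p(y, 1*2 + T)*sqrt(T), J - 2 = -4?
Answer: 34775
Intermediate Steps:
J = -2 (J = 2 - 4 = -2)
q(T) = 4 - sqrt(T)*(2 + T) (q(T) = 4 - (1*2 + T)*sqrt(T) = 4 - (2 + T)*sqrt(T) = 4 - sqrt(T)*(2 + T))
t = 2675
(-(-17 + q(J)))*t = -(-17 + (4 - sqrt(-2)*(2 - 2)))*2675 = -(-17 + (4 - 1*I*sqrt(2)*0))*2675 = -(-17 + (4 + 0))*2675 = -(-17 + 4)*2675 = -1*(-13)*2675 = 13*2675 = 34775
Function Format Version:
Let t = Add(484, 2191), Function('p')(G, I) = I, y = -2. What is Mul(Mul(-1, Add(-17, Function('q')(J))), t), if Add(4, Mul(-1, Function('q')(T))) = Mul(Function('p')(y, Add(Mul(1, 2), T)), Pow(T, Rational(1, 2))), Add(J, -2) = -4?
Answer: 34775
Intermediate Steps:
J = -2 (J = Add(2, -4) = -2)
Function('q')(T) = Add(4, Mul(-1, Pow(T, Rational(1, 2)), Add(2, T))) (Function('q')(T) = Add(4, Mul(-1, Mul(Add(Mul(1, 2), T), Pow(T, Rational(1, 2))))) = Add(4, Mul(-1, Mul(Add(2, T), Pow(T, Rational(1, 2))))) = Add(4, Mul(-1, Mul(Pow(T, Rational(1, 2)), Add(2, T)))) = Add(4, Mul(-1, Pow(T, Rational(1, 2)), Add(2, T))))
t = 2675
Mul(Mul(-1, Add(-17, Function('q')(J))), t) = Mul(Mul(-1, Add(-17, Add(4, Mul(-1, Pow(-2, Rational(1, 2)), Add(2, -2))))), 2675) = Mul(Mul(-1, Add(-17, Add(4, Mul(-1, Mul(I, Pow(2, Rational(1, 2))), 0)))), 2675) = Mul(Mul(-1, Add(-17, Add(4, 0))), 2675) = Mul(Mul(-1, Add(-17, 4)), 2675) = Mul(Mul(-1, -13), 2675) = Mul(13, 2675) = 34775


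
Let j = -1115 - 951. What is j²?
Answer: 4268356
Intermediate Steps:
j = -2066
j² = (-2066)² = 4268356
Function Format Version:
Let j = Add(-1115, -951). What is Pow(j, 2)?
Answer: 4268356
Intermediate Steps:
j = -2066
Pow(j, 2) = Pow(-2066, 2) = 4268356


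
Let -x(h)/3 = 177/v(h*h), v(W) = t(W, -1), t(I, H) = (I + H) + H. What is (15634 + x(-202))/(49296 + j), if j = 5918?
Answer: 637897937/2252841628 ≈ 0.28315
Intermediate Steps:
t(I, H) = I + 2*H (t(I, H) = (H + I) + H = I + 2*H)
v(W) = -2 + W (v(W) = W + 2*(-1) = W - 2 = -2 + W)
x(h) = -531/(-2 + h²) (x(h) = -531/(-2 + h*h) = -531/(-2 + h²))
(15634 + x(-202))/(49296 + j) = (15634 - 531/(-2 + (-202)²))/(49296 + 5918) = (15634 - 531/(-2 + 40804))/55214 = (15634 - 531/40802)*(1/55214) = (637897937/40802)*(1/55214) = 637897937/2252841628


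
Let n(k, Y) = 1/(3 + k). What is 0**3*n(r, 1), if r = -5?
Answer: 0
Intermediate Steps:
0**3*n(r, 1) = 0**3/(3 - 5) = 0/(-2) = 0*(-1/2) = 0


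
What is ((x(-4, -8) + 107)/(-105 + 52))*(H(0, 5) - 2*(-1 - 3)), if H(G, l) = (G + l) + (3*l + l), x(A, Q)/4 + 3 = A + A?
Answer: -2079/53 ≈ -39.226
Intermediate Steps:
x(A, Q) = -12 + 8*A (x(A, Q) = -12 + 4*(A + A) = -12 + 4*(2*A) = -12 + 8*A)
H(G, l) = G + 5*l (H(G, l) = (G + l) + 4*l = G + 5*l)
((x(-4, -8) + 107)/(-105 + 52))*(H(0, 5) - 2*(-1 - 3)) = (((-12 + 8*(-4)) + 107)/(-105 + 52))*((0 + 5*5) - 2*(-1 - 3)) = (((-12 - 32) + 107)/(-53))*((0 + 25) - 2*(-4)) = ((-44 + 107)*(-1/53))*(25 + 8) = (63*(-1/53))*33 = -63/53*33 = -2079/53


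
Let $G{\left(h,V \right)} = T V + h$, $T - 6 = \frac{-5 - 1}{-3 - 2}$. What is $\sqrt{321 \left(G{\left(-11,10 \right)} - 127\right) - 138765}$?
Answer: $i \sqrt{159951} \approx 399.94 i$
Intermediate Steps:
$T = \frac{36}{5}$ ($T = 6 + \frac{-5 - 1}{-3 - 2} = 6 - \frac{6}{-5} = 6 - - \frac{6}{5} = 6 + \frac{6}{5} = \frac{36}{5} \approx 7.2$)
$G{\left(h,V \right)} = h + \frac{36 V}{5}$ ($G{\left(h,V \right)} = \frac{36 V}{5} + h = h + \frac{36 V}{5}$)
$\sqrt{321 \left(G{\left(-11,10 \right)} - 127\right) - 138765} = \sqrt{321 \left(\left(-11 + \frac{36}{5} \cdot 10\right) - 127\right) - 138765} = \sqrt{321 \left(\left(-11 + 72\right) - 127\right) - 138765} = \sqrt{321 \left(61 - 127\right) - 138765} = \sqrt{321 \left(-66\right) - 138765} = \sqrt{-21186 - 138765} = \sqrt{-159951} = i \sqrt{159951}$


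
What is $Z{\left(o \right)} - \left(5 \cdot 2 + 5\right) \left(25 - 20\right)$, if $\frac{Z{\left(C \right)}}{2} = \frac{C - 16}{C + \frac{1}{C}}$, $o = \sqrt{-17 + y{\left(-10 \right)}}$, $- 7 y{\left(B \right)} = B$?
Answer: $- \frac{3716}{51} + \frac{16 i \sqrt{763}}{51} \approx -72.863 + 8.6659 i$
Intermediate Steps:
$y{\left(B \right)} = - \frac{B}{7}$
$o = \frac{i \sqrt{763}}{7}$ ($o = \sqrt{-17 - - \frac{10}{7}} = \sqrt{-17 + \frac{10}{7}} = \sqrt{- \frac{109}{7}} = \frac{i \sqrt{763}}{7} \approx 3.9461 i$)
$Z{\left(C \right)} = \frac{2 \left(-16 + C\right)}{C + \frac{1}{C}}$ ($Z{\left(C \right)} = 2 \frac{C - 16}{C + \frac{1}{C}} = 2 \frac{-16 + C}{C + \frac{1}{C}} = \frac{2 \left(-16 + C\right)}{C + \frac{1}{C}}$)
$Z{\left(o \right)} - \left(5 \cdot 2 + 5\right) \left(25 - 20\right) = \frac{2 \frac{i \sqrt{763}}{7} \left(-16 + \frac{i \sqrt{763}}{7}\right)}{1 + \left(\frac{i \sqrt{763}}{7}\right)^{2}} - \left(5 \cdot 2 + 5\right) \left(25 - 20\right) = \frac{2 \frac{i \sqrt{763}}{7} \left(-16 + \frac{i \sqrt{763}}{7}\right)}{1 - \frac{109}{7}} - \left(10 + 5\right) 5 = \frac{2 \frac{i \sqrt{763}}{7} \left(-16 + \frac{i \sqrt{763}}{7}\right)}{- \frac{102}{7}} - 15 \cdot 5 = 2 \frac{i \sqrt{763}}{7} \left(- \frac{7}{102}\right) \left(-16 + \frac{i \sqrt{763}}{7}\right) - 75 = - \frac{i \sqrt{763} \left(-16 + \frac{i \sqrt{763}}{7}\right)}{51} - 75 = -75 - \frac{i \sqrt{763} \left(-16 + \frac{i \sqrt{763}}{7}\right)}{51}$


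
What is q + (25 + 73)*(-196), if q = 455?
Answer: -18753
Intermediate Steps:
q + (25 + 73)*(-196) = 455 + (25 + 73)*(-196) = 455 + 98*(-196) = 455 - 19208 = -18753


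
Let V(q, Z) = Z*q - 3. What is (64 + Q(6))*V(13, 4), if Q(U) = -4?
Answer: 2940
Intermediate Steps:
V(q, Z) = -3 + Z*q
(64 + Q(6))*V(13, 4) = (64 - 4)*(-3 + 4*13) = 60*(-3 + 52) = 60*49 = 2940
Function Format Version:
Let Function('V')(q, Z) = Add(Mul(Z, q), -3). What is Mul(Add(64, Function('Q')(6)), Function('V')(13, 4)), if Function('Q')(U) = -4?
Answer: 2940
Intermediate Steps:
Function('V')(q, Z) = Add(-3, Mul(Z, q))
Mul(Add(64, Function('Q')(6)), Function('V')(13, 4)) = Mul(Add(64, -4), Add(-3, Mul(4, 13))) = Mul(60, Add(-3, 52)) = Mul(60, 49) = 2940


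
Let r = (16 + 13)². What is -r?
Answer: -841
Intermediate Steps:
r = 841 (r = 29² = 841)
-r = -1*841 = -841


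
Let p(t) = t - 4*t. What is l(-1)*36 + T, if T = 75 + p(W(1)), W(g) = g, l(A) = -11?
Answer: -324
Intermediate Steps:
p(t) = -3*t (p(t) = t - 4*t = -3*t)
T = 72 (T = 75 - 3*1 = 75 - 3 = 72)
l(-1)*36 + T = -11*36 + 72 = -396 + 72 = -324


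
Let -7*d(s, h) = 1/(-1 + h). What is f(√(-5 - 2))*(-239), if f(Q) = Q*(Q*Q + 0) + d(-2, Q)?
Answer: (-1673*√7 + 81738*I/7)/(I + √7) ≈ -4.2679 + 4415.0*I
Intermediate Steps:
d(s, h) = -1/(7*(-1 + h))
f(Q) = Q³ - 1/(-7 + 7*Q) (f(Q) = Q*(Q*Q + 0) - 1/(-7 + 7*Q) = Q*(Q² + 0) - 1/(-7 + 7*Q) = Q*Q² - 1/(-7 + 7*Q) = Q³ - 1/(-7 + 7*Q))
f(√(-5 - 2))*(-239) = ((-1 + 7*(√(-5 - 2))³*(-1 + √(-5 - 2)))/(7*(-1 + √(-5 - 2))))*(-239) = ((-1 + 7*(√(-7))³*(-1 + √(-7)))/(7*(-1 + √(-7))))*(-239) = ((-1 + 7*(I*√7)³*(-1 + I*√7))/(7*(-1 + I*√7)))*(-239) = ((-1 + 7*(-7*I*√7)*(-1 + I*√7))/(7*(-1 + I*√7)))*(-239) = ((-1 - 49*I*√7*(-1 + I*√7))/(7*(-1 + I*√7)))*(-239) = -239*(-1 - 49*I*√7*(-1 + I*√7))/(7*(-1 + I*√7))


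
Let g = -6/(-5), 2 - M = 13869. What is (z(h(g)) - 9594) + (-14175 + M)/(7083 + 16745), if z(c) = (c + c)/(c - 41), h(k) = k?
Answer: -3249887633/338698 ≈ -9595.2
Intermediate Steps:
M = -13867 (M = 2 - 1*13869 = 2 - 13869 = -13867)
g = 6/5 (g = -6*(-⅕) = 6/5 ≈ 1.2000)
z(c) = 2*c/(-41 + c) (z(c) = (2*c)/(-41 + c) = 2*c/(-41 + c))
(z(h(g)) - 9594) + (-14175 + M)/(7083 + 16745) = (2*(6/5)/(-41 + 6/5) - 9594) + (-14175 - 13867)/(7083 + 16745) = (2*(6/5)/(-199/5) - 9594) - 28042/23828 = (2*(6/5)*(-5/199) - 9594) - 28042*1/23828 = (-12/199 - 9594) - 2003/1702 = -1909218/199 - 2003/1702 = -3249887633/338698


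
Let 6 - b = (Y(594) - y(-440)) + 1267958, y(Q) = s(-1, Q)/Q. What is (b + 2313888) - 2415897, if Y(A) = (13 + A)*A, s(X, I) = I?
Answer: -1730518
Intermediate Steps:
Y(A) = A*(13 + A)
y(Q) = 1 (y(Q) = Q/Q = 1)
b = -1628509 (b = 6 - ((594*(13 + 594) - 1*1) + 1267958) = 6 - ((594*607 - 1) + 1267958) = 6 - ((360558 - 1) + 1267958) = 6 - (360557 + 1267958) = 6 - 1*1628515 = 6 - 1628515 = -1628509)
(b + 2313888) - 2415897 = (-1628509 + 2313888) - 2415897 = 685379 - 2415897 = -1730518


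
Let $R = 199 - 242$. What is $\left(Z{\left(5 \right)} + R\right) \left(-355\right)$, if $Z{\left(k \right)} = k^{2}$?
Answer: $6390$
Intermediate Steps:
$R = -43$ ($R = 199 - 242 = -43$)
$\left(Z{\left(5 \right)} + R\right) \left(-355\right) = \left(5^{2} - 43\right) \left(-355\right) = \left(25 - 43\right) \left(-355\right) = \left(-18\right) \left(-355\right) = 6390$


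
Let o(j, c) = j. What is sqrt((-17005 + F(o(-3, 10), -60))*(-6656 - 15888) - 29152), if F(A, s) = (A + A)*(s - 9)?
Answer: 52*sqrt(138313) ≈ 19339.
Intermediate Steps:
F(A, s) = 2*A*(-9 + s) (F(A, s) = (2*A)*(-9 + s) = 2*A*(-9 + s))
sqrt((-17005 + F(o(-3, 10), -60))*(-6656 - 15888) - 29152) = sqrt((-17005 + 2*(-3)*(-9 - 60))*(-6656 - 15888) - 29152) = sqrt((-17005 + 2*(-3)*(-69))*(-22544) - 29152) = sqrt((-17005 + 414)*(-22544) - 29152) = sqrt(-16591*(-22544) - 29152) = sqrt(374027504 - 29152) = sqrt(373998352) = 52*sqrt(138313)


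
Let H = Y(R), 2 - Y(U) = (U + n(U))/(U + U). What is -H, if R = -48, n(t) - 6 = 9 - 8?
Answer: -151/96 ≈ -1.5729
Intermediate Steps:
n(t) = 7 (n(t) = 6 + (9 - 8) = 6 + 1 = 7)
Y(U) = 2 - (7 + U)/(2*U) (Y(U) = 2 - (U + 7)/(U + U) = 2 - (7 + U)/(2*U))
H = 151/96 (H = (½)*(-7 + 3*(-48))/(-48) = (½)*(-1/48)*(-7 - 144) = (½)*(-1/48)*(-151) = 151/96 ≈ 1.5729)
-H = -1*151/96 = -151/96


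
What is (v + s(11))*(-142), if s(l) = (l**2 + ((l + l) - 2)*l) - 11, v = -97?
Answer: -33086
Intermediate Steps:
s(l) = -11 + l**2 + l*(-2 + 2*l) (s(l) = (l**2 + (2*l - 2)*l) - 11 = (l**2 + (-2 + 2*l)*l) - 11 = (l**2 + l*(-2 + 2*l)) - 11 = -11 + l**2 + l*(-2 + 2*l))
(v + s(11))*(-142) = (-97 + (-11 - 2*11 + 3*11**2))*(-142) = (-97 + (-11 - 22 + 3*121))*(-142) = (-97 + (-11 - 22 + 363))*(-142) = (-97 + 330)*(-142) = 233*(-142) = -33086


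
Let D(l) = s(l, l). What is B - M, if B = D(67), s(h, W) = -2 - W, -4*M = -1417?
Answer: -1693/4 ≈ -423.25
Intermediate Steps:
M = 1417/4 (M = -¼*(-1417) = 1417/4 ≈ 354.25)
D(l) = -2 - l
B = -69 (B = -2 - 1*67 = -2 - 67 = -69)
B - M = -69 - 1*1417/4 = -69 - 1417/4 = -1693/4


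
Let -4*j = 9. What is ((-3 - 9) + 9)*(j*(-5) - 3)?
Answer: -99/4 ≈ -24.750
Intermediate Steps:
j = -9/4 (j = -1/4*9 = -9/4 ≈ -2.2500)
((-3 - 9) + 9)*(j*(-5) - 3) = ((-3 - 9) + 9)*(-9/4*(-5) - 3) = (-12 + 9)*(45/4 - 3) = -3*33/4 = -99/4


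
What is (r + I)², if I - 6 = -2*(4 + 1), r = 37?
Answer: 1089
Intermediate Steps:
I = -4 (I = 6 - 2*(4 + 1) = 6 - 2*5 = 6 - 10 = -4)
(r + I)² = (37 - 4)² = 33² = 1089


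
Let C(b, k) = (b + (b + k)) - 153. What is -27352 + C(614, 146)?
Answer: -26131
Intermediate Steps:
C(b, k) = -153 + k + 2*b (C(b, k) = (k + 2*b) - 153 = -153 + k + 2*b)
-27352 + C(614, 146) = -27352 + (-153 + 146 + 2*614) = -27352 + (-153 + 146 + 1228) = -27352 + 1221 = -26131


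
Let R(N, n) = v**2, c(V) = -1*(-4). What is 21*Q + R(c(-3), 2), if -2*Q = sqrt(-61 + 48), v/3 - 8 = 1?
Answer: 729 - 21*I*sqrt(13)/2 ≈ 729.0 - 37.858*I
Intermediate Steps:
v = 27 (v = 24 + 3*1 = 24 + 3 = 27)
c(V) = 4
R(N, n) = 729 (R(N, n) = 27**2 = 729)
Q = -I*sqrt(13)/2 (Q = -sqrt(-61 + 48)/2 = -I*sqrt(13)/2 ≈ -1.8028*I)
21*Q + R(c(-3), 2) = 21*(-I*sqrt(13)/2) + 729 = -21*I*sqrt(13)/2 + 729 = 729 - 21*I*sqrt(13)/2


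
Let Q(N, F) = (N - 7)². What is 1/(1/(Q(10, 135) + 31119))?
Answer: 31128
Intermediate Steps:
Q(N, F) = (-7 + N)²
1/(1/(Q(10, 135) + 31119)) = 1/(1/((-7 + 10)² + 31119)) = 1/(1/(3² + 31119)) = 1/(1/(9 + 31119)) = 1/(1/31128) = 31128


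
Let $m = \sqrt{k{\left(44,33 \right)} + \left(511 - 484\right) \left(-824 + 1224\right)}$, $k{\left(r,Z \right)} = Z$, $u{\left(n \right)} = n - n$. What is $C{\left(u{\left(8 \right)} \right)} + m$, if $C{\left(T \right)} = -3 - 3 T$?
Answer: $-3 + \sqrt{10833} \approx 101.08$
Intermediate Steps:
$u{\left(n \right)} = 0$
$m = \sqrt{10833}$ ($m = \sqrt{33 + \left(511 - 484\right) \left(-824 + 1224\right)} = \sqrt{33 + 27 \cdot 400} = \sqrt{33 + 10800} = \sqrt{10833} \approx 104.08$)
$C{\left(u{\left(8 \right)} \right)} + m = \left(-3 - 0\right) + \sqrt{10833} = \left(-3 + 0\right) + \sqrt{10833} = -3 + \sqrt{10833}$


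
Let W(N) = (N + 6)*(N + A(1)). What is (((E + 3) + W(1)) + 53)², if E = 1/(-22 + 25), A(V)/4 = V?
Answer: 75076/9 ≈ 8341.8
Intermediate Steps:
A(V) = 4*V
W(N) = (4 + N)*(6 + N) (W(N) = (N + 6)*(N + 4*1) = (6 + N)*(N + 4) = (6 + N)*(4 + N) = (4 + N)*(6 + N))
E = ⅓ (E = 1/3 = ⅓ ≈ 0.33333)
(((E + 3) + W(1)) + 53)² = (((⅓ + 3) + (24 + 1² + 10*1)) + 53)² = ((10/3 + (24 + 1 + 10)) + 53)² = ((10/3 + 35) + 53)² = (115/3 + 53)² = (274/3)² = 75076/9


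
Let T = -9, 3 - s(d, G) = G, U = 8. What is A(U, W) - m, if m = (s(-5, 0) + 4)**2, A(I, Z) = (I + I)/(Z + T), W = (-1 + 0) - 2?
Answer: -151/3 ≈ -50.333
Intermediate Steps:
s(d, G) = 3 - G
W = -3 (W = -1 - 2 = -3)
A(I, Z) = 2*I/(-9 + Z) (A(I, Z) = (I + I)/(Z - 9) = (2*I)/(-9 + Z) = 2*I/(-9 + Z))
m = 49 (m = ((3 - 1*0) + 4)**2 = ((3 + 0) + 4)**2 = (3 + 4)**2 = 7**2 = 49)
A(U, W) - m = 2*8/(-9 - 3) - 1*49 = 2*8/(-12) - 49 = 2*8*(-1/12) - 49 = -4/3 - 49 = -151/3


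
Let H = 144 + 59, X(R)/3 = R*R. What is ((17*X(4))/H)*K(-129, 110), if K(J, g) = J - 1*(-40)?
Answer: -72624/203 ≈ -357.75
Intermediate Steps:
X(R) = 3*R² (X(R) = 3*(R*R) = 3*R²)
H = 203
K(J, g) = 40 + J (K(J, g) = J + 40 = 40 + J)
((17*X(4))/H)*K(-129, 110) = ((17*(3*4²))/203)*(40 - 129) = ((17*(3*16))*(1/203))*(-89) = ((17*48)*(1/203))*(-89) = (816*(1/203))*(-89) = (816/203)*(-89) = -72624/203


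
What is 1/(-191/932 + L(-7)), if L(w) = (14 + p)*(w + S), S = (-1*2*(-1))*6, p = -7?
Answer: 932/32429 ≈ 0.028740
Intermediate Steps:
S = 12 (S = -2*(-1)*6 = 2*6 = 12)
L(w) = 84 + 7*w (L(w) = (14 - 7)*(w + 12) = 7*(12 + w) = 84 + 7*w)
1/(-191/932 + L(-7)) = 1/(-191/932 + (84 + 7*(-7))) = 1/(-191*1/932 + (84 - 49)) = 1/(-191/932 + 35) = 1/(32429/932) = 932/32429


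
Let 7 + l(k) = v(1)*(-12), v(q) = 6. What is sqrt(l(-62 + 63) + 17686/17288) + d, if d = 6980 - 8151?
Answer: -1171 + I*sqrt(1456585313)/4322 ≈ -1171.0 + 8.8305*I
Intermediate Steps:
l(k) = -79 (l(k) = -7 + 6*(-12) = -7 - 72 = -79)
d = -1171
sqrt(l(-62 + 63) + 17686/17288) + d = sqrt(-79 + 17686/17288) - 1171 = sqrt(-79 + 17686*(1/17288)) - 1171 = sqrt(-79 + 8843/8644) - 1171 = sqrt(-674033/8644) - 1171 = I*sqrt(1456585313)/4322 - 1171 = -1171 + I*sqrt(1456585313)/4322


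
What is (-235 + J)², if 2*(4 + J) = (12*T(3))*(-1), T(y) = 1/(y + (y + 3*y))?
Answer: 1432809/25 ≈ 57312.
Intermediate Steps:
T(y) = 1/(5*y) (T(y) = 1/(y + 4*y) = 1/(5*y))
J = -22/5 (J = -4 + ((12*((⅕)/3))*(-1))/2 = -4 + ((12*((⅕)*(⅓)))*(-1))/2 = -4 + ((12*(1/15))*(-1))/2 = -4 + ((⅘)*(-1))/2 = -4 + (½)*(-⅘) = -4 - ⅖ = -22/5 ≈ -4.4000)
(-235 + J)² = (-235 - 22/5)² = (-1197/5)² = 1432809/25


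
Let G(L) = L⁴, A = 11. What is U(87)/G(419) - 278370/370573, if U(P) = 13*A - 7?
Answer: -8579826757986842/11421676760655133 ≈ -0.75119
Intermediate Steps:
U(P) = 136 (U(P) = 13*11 - 7 = 143 - 7 = 136)
U(87)/G(419) - 278370/370573 = 136/(419⁴) - 278370/370573 = 136/30821664721 - 278370*1/370573 = 136*(1/30821664721) - 278370/370573 = 136/30821664721 - 278370/370573 = -8579826757986842/11421676760655133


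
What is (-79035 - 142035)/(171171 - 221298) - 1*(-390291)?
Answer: 6521446009/16709 ≈ 3.9030e+5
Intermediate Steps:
(-79035 - 142035)/(171171 - 221298) - 1*(-390291) = -221070/(-50127) + 390291 = -221070*(-1/50127) + 390291 = 73690/16709 + 390291 = 6521446009/16709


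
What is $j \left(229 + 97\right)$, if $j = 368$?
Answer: $119968$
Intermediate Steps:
$j \left(229 + 97\right) = 368 \left(229 + 97\right) = 368 \cdot 326 = 119968$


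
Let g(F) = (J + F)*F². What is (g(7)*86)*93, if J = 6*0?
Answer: 2743314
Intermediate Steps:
J = 0
g(F) = F³ (g(F) = (0 + F)*F² = F*F² = F³)
(g(7)*86)*93 = (7³*86)*93 = (343*86)*93 = 29498*93 = 2743314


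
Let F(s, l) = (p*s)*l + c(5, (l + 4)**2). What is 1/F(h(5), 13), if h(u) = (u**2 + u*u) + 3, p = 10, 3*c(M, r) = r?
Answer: 3/20959 ≈ 0.00014314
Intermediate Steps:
c(M, r) = r/3
h(u) = 3 + 2*u**2 (h(u) = (u**2 + u**2) + 3 = 2*u**2 + 3 = 3 + 2*u**2)
F(s, l) = (4 + l)**2/3 + 10*l*s (F(s, l) = (10*s)*l + (l + 4)**2/3 = 10*l*s + (4 + l)**2/3 = (4 + l)**2/3 + 10*l*s)
1/F(h(5), 13) = 1/((4 + 13)**2/3 + 10*13*(3 + 2*5**2)) = 1/((1/3)*17**2 + 10*13*(3 + 2*25)) = 1/((1/3)*289 + 10*13*(3 + 50)) = 1/(289/3 + 10*13*53) = 1/(289/3 + 6890) = 1/(20959/3) = 3/20959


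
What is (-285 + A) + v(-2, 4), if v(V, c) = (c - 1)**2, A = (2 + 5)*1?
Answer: -269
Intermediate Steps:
A = 7 (A = 7*1 = 7)
v(V, c) = (-1 + c)**2
(-285 + A) + v(-2, 4) = (-285 + 7) + (-1 + 4)**2 = -278 + 3**2 = -278 + 9 = -269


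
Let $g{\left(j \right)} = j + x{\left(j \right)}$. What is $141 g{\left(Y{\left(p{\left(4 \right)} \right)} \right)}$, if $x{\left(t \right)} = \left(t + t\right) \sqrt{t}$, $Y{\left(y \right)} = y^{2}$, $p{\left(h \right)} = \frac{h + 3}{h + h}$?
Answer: $\frac{75999}{256} \approx 296.87$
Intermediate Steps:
$p{\left(h \right)} = \frac{3 + h}{2 h}$
$x{\left(t \right)} = 2 t^{\frac{3}{2}}$ ($x{\left(t \right)} = 2 t \sqrt{t} = 2 t^{\frac{3}{2}}$)
$g{\left(j \right)} = j + 2 j^{\frac{3}{2}}$
$141 g{\left(Y{\left(p{\left(4 \right)} \right)} \right)} = 141 \left(\left(\frac{3 + 4}{2 \cdot 4}\right)^{2} + 2 \left(\left(\frac{3 + 4}{2 \cdot 4}\right)^{2}\right)^{\frac{3}{2}}\right) = 141 \left(\left(\frac{1}{2} \cdot \frac{1}{4} \cdot 7\right)^{2} + 2 \left(\left(\frac{1}{2} \cdot \frac{1}{4} \cdot 7\right)^{2}\right)^{\frac{3}{2}}\right) = 141 \left(\left(\frac{7}{8}\right)^{2} + 2 \left(\left(\frac{7}{8}\right)^{2}\right)^{\frac{3}{2}}\right) = 141 \left(\frac{49}{64} + 2 \left(\frac{49}{64}\right)^{\frac{3}{2}}\right) = 141 \left(\frac{49}{64} + 2 \cdot \frac{343}{512}\right) = 141 \left(\frac{49}{64} + \frac{343}{256}\right) = 141 \cdot \frac{539}{256} = \frac{75999}{256}$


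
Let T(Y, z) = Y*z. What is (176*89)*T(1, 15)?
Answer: 234960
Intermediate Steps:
(176*89)*T(1, 15) = (176*89)*(1*15) = 15664*15 = 234960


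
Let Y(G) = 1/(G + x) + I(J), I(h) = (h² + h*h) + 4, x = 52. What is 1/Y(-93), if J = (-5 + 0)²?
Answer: 41/51413 ≈ 0.00079746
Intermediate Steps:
J = 25 (J = (-5)² = 25)
I(h) = 4 + 2*h² (I(h) = (h² + h²) + 4 = 2*h² + 4 = 4 + 2*h²)
Y(G) = 1254 + 1/(52 + G) (Y(G) = 1/(G + 52) + (4 + 2*25²) = 1/(52 + G) + (4 + 2*625) = 1/(52 + G) + (4 + 1250) = 1/(52 + G) + 1254 = 1254 + 1/(52 + G))
1/Y(-93) = 1/((65209 + 1254*(-93))/(52 - 93)) = 1/((65209 - 116622)/(-41)) = 1/(-1/41*(-51413)) = 1/(51413/41) = 41/51413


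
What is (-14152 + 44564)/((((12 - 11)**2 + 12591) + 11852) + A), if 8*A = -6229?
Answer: 243296/189323 ≈ 1.2851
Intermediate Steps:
A = -6229/8 (A = (1/8)*(-6229) = -6229/8 ≈ -778.63)
(-14152 + 44564)/((((12 - 11)**2 + 12591) + 11852) + A) = (-14152 + 44564)/((((12 - 11)**2 + 12591) + 11852) - 6229/8) = 30412/(((1**2 + 12591) + 11852) - 6229/8) = 30412/(((1 + 12591) + 11852) - 6229/8) = 30412/((12592 + 11852) - 6229/8) = 30412/(24444 - 6229/8) = 30412/(189323/8) = 30412*(8/189323) = 243296/189323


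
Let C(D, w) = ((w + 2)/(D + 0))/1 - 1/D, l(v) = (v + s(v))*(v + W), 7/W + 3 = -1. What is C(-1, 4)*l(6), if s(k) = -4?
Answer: -85/2 ≈ -42.500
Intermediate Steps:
W = -7/4 (W = 7/(-3 - 1) = 7/(-4) = 7*(-1/4) = -7/4 ≈ -1.7500)
l(v) = (-4 + v)*(-7/4 + v) (l(v) = (v - 4)*(v - 7/4) = (-4 + v)*(-7/4 + v))
C(D, w) = -1/D + (2 + w)/D (C(D, w) = ((2 + w)/D)*1 - 1/D = (2 + w)/D - 1/D = -1/D + (2 + w)/D)
C(-1, 4)*l(6) = ((1 + 4)/(-1))*(7 + 6**2 - 23/4*6) = (-1*5)*(7 + 36 - 69/2) = -5*17/2 = -85/2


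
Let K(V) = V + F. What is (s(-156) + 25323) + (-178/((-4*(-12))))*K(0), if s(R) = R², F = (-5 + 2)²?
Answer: 397005/8 ≈ 49626.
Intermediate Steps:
F = 9 (F = (-3)² = 9)
K(V) = 9 + V (K(V) = V + 9 = 9 + V)
(s(-156) + 25323) + (-178/((-4*(-12))))*K(0) = ((-156)² + 25323) + (-178/((-4*(-12))))*(9 + 0) = (24336 + 25323) - 178/48*9 = 49659 - 178*1/48*9 = 49659 - 89/24*9 = 49659 - 267/8 = 397005/8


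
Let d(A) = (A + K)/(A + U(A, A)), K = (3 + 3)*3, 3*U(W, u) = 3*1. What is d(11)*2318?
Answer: 33611/6 ≈ 5601.8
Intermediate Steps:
U(W, u) = 1 (U(W, u) = (3*1)/3 = (1/3)*3 = 1)
K = 18 (K = 6*3 = 18)
d(A) = (18 + A)/(1 + A) (d(A) = (A + 18)/(A + 1) = (18 + A)/(1 + A))
d(11)*2318 = ((18 + 11)/(1 + 11))*2318 = (29/12)*2318 = 33611/6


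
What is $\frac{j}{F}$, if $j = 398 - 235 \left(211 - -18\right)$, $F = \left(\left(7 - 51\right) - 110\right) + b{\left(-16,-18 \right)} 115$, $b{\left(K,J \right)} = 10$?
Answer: $- \frac{53417}{996} \approx -53.632$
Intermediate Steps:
$F = 996$ ($F = \left(\left(7 - 51\right) - 110\right) + 10 \cdot 115 = \left(-44 - 110\right) + 1150 = -154 + 1150 = 996$)
$j = -53417$ ($j = 398 - 235 \left(211 + 18\right) = 398 - 53815 = -53417$)
$\frac{j}{F} = - \frac{53417}{996}$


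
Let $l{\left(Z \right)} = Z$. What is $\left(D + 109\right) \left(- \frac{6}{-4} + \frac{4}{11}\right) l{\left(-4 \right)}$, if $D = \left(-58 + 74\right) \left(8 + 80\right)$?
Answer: $- \frac{124394}{11} \approx -11309.0$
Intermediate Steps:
$D = 1408$ ($D = 16 \cdot 88 = 1408$)
$\left(D + 109\right) \left(- \frac{6}{-4} + \frac{4}{11}\right) l{\left(-4 \right)} = \left(1408 + 109\right) \left(- \frac{6}{-4} + \frac{4}{11}\right) \left(-4\right) = 1517 \left(\left(-6\right) \left(- \frac{1}{4}\right) + 4 \cdot \frac{1}{11}\right) \left(-4\right) = 1517 \left(\frac{3}{2} + \frac{4}{11}\right) \left(-4\right) = 1517 \cdot \frac{41}{22} \left(-4\right) = 1517 \left(- \frac{82}{11}\right) = - \frac{124394}{11}$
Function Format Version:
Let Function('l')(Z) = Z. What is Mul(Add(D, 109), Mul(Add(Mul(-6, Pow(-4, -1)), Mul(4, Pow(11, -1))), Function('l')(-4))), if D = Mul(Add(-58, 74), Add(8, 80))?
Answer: Rational(-124394, 11) ≈ -11309.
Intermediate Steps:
D = 1408 (D = Mul(16, 88) = 1408)
Mul(Add(D, 109), Mul(Add(Mul(-6, Pow(-4, -1)), Mul(4, Pow(11, -1))), Function('l')(-4))) = Mul(Add(1408, 109), Mul(Add(Mul(-6, Pow(-4, -1)), Mul(4, Pow(11, -1))), -4)) = Mul(1517, Mul(Add(Mul(-6, Rational(-1, 4)), Mul(4, Rational(1, 11))), -4)) = Mul(1517, Mul(Add(Rational(3, 2), Rational(4, 11)), -4)) = Mul(1517, Mul(Rational(41, 22), -4)) = Mul(1517, Rational(-82, 11)) = Rational(-124394, 11)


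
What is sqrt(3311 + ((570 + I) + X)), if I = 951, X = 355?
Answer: sqrt(5187) ≈ 72.021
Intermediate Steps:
sqrt(3311 + ((570 + I) + X)) = sqrt(3311 + ((570 + 951) + 355)) = sqrt(3311 + (1521 + 355)) = sqrt(3311 + 1876) = sqrt(5187)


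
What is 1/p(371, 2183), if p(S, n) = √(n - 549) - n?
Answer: -2183/4763855 - √1634/4763855 ≈ -0.00046673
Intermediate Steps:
p(S, n) = √(-549 + n) - n
1/p(371, 2183) = 1/(√(-549 + 2183) - 1*2183) = 1/(√1634 - 2183) = 1/(-2183 + √1634)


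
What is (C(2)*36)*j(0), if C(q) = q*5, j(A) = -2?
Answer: -720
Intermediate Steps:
C(q) = 5*q
(C(2)*36)*j(0) = ((5*2)*36)*(-2) = (10*36)*(-2) = 360*(-2) = -720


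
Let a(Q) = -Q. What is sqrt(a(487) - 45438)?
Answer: 5*I*sqrt(1837) ≈ 214.3*I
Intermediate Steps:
sqrt(a(487) - 45438) = sqrt(-1*487 - 45438) = sqrt(-487 - 45438) = sqrt(-45925) = 5*I*sqrt(1837)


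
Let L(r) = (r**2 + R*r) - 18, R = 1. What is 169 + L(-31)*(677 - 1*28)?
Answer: 592057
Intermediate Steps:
L(r) = -18 + r + r**2 (L(r) = (r**2 + 1*r) - 18 = (r**2 + r) - 18 = (r + r**2) - 18 = -18 + r + r**2)
169 + L(-31)*(677 - 1*28) = 169 + (-18 - 31 + (-31)**2)*(677 - 1*28) = 169 + (-18 - 31 + 961)*(677 - 28) = 169 + 912*649 = 169 + 591888 = 592057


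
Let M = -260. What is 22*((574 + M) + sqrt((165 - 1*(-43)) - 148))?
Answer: 6908 + 44*sqrt(15) ≈ 7078.4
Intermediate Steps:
22*((574 + M) + sqrt((165 - 1*(-43)) - 148)) = 22*((574 - 260) + sqrt((165 - 1*(-43)) - 148)) = 22*(314 + sqrt((165 + 43) - 148)) = 22*(314 + sqrt(208 - 148)) = 22*(314 + sqrt(60)) = 22*(314 + 2*sqrt(15)) = 6908 + 44*sqrt(15)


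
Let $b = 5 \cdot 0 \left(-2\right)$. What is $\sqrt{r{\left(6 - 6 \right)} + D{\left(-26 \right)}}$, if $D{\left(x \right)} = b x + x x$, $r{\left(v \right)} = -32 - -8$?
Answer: $2 \sqrt{163} \approx 25.534$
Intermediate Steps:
$b = 0$ ($b = 0 \left(-2\right) = 0$)
$r{\left(v \right)} = -24$ ($r{\left(v \right)} = -32 + 8 = -24$)
$D{\left(x \right)} = x^{2}$ ($D{\left(x \right)} = 0 x + x x = 0 + x^{2} = x^{2}$)
$\sqrt{r{\left(6 - 6 \right)} + D{\left(-26 \right)}} = \sqrt{-24 + \left(-26\right)^{2}} = \sqrt{-24 + 676} = \sqrt{652} = 2 \sqrt{163}$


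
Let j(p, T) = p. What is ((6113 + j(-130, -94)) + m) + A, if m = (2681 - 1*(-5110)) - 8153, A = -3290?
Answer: 2331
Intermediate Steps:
m = -362 (m = (2681 + 5110) - 8153 = 7791 - 8153 = -362)
((6113 + j(-130, -94)) + m) + A = ((6113 - 130) - 362) - 3290 = (5983 - 362) - 3290 = 5621 - 3290 = 2331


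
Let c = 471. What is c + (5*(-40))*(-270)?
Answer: 54471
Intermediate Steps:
c + (5*(-40))*(-270) = 471 + (5*(-40))*(-270) = 471 - 200*(-270) = 471 + 54000 = 54471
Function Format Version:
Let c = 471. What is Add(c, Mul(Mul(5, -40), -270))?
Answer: 54471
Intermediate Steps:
Add(c, Mul(Mul(5, -40), -270)) = Add(471, Mul(Mul(5, -40), -270)) = Add(471, Mul(-200, -270)) = Add(471, 54000) = 54471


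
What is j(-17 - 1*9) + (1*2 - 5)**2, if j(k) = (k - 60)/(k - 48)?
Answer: 376/37 ≈ 10.162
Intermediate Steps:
j(k) = (-60 + k)/(-48 + k)
j(-17 - 1*9) + (1*2 - 5)**2 = (-60 + (-17 - 1*9))/(-48 + (-17 - 1*9)) + (1*2 - 5)**2 = (-60 + (-17 - 9))/(-48 + (-17 - 9)) + (2 - 5)**2 = (-60 - 26)/(-48 - 26) + (-3)**2 = -86/(-74) + 9 = -1/74*(-86) + 9 = 43/37 + 9 = 376/37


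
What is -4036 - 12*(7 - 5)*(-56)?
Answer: -2692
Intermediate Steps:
-4036 - 12*(7 - 5)*(-56) = -4036 - 12*2*(-56) = -4036 - 24*(-56) = -4036 + 1344 = -2692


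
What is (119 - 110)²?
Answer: 81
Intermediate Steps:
(119 - 110)² = 9² = 81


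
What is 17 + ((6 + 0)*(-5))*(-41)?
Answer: 1247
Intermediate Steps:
17 + ((6 + 0)*(-5))*(-41) = 17 + (6*(-5))*(-41) = 17 - 30*(-41) = 17 + 1230 = 1247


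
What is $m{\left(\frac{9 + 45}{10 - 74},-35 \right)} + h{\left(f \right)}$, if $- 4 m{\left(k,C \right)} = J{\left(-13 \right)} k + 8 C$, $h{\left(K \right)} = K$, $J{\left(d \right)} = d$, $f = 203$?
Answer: $\frac{34593}{128} \approx 270.26$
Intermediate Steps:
$m{\left(k,C \right)} = - 2 C + \frac{13 k}{4}$ ($m{\left(k,C \right)} = - \frac{- 13 k + 8 C}{4} = - 2 C + \frac{13 k}{4}$)
$m{\left(\frac{9 + 45}{10 - 74},-35 \right)} + h{\left(f \right)} = \left(\left(-2\right) \left(-35\right) + \frac{13 \frac{9 + 45}{10 - 74}}{4}\right) + 203 = \left(70 + \frac{13 \frac{54}{-64}}{4}\right) + 203 = \left(70 + \frac{13 \cdot 54 \left(- \frac{1}{64}\right)}{4}\right) + 203 = \left(70 + \frac{13}{4} \left(- \frac{27}{32}\right)\right) + 203 = \left(70 - \frac{351}{128}\right) + 203 = \frac{8609}{128} + 203 = \frac{34593}{128}$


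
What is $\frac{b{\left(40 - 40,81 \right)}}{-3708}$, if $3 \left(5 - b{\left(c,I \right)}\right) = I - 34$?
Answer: $\frac{8}{2781} \approx 0.0028767$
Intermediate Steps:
$b{\left(c,I \right)} = \frac{49}{3} - \frac{I}{3}$ ($b{\left(c,I \right)} = 5 - \frac{I - 34}{3} = 5 - \frac{-34 + I}{3} = 5 - \left(- \frac{34}{3} + \frac{I}{3}\right) = \frac{49}{3} - \frac{I}{3}$)
$\frac{b{\left(40 - 40,81 \right)}}{-3708} = \frac{\frac{49}{3} - 27}{-3708} = \left(\frac{49}{3} - 27\right) \left(- \frac{1}{3708}\right) = \left(- \frac{32}{3}\right) \left(- \frac{1}{3708}\right) = \frac{8}{2781}$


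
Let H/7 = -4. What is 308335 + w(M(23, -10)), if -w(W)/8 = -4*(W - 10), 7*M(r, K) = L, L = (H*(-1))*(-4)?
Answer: 307503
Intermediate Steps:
H = -28 (H = 7*(-4) = -28)
L = -112 (L = -28*(-1)*(-4) = 28*(-4) = -112)
M(r, K) = -16 (M(r, K) = (1/7)*(-112) = -16)
w(W) = -320 + 32*W (w(W) = -(-32)*(W - 10) = -(-32)*(-10 + W) = -8*(40 - 4*W) = -320 + 32*W)
308335 + w(M(23, -10)) = 308335 + (-320 + 32*(-16)) = 308335 + (-320 - 512) = 308335 - 832 = 307503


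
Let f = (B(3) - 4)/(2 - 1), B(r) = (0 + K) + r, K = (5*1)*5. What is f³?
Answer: 13824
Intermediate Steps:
K = 25 (K = 5*5 = 25)
B(r) = 25 + r (B(r) = (0 + 25) + r = 25 + r)
f = 24 (f = ((25 + 3) - 4)/(2 - 1) = (28 - 4)/1 = 24*1 = 24)
f³ = 24³ = 13824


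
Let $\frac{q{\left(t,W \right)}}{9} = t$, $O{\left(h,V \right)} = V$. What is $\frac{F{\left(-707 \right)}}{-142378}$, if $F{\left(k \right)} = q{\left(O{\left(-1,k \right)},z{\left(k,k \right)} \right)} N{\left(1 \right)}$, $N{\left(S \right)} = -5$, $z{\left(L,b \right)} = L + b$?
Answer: $- \frac{31815}{142378} \approx -0.22345$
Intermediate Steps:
$q{\left(t,W \right)} = 9 t$
$F{\left(k \right)} = - 45 k$ ($F{\left(k \right)} = 9 k \left(-5\right) = - 45 k$)
$\frac{F{\left(-707 \right)}}{-142378} = \frac{\left(-45\right) \left(-707\right)}{-142378} = 31815 \left(- \frac{1}{142378}\right) = - \frac{31815}{142378}$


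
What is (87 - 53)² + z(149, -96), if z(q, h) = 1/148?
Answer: 171089/148 ≈ 1156.0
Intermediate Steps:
z(q, h) = 1/148
(87 - 53)² + z(149, -96) = (87 - 53)² + 1/148 = 34² + 1/148 = 1156 + 1/148 = 171089/148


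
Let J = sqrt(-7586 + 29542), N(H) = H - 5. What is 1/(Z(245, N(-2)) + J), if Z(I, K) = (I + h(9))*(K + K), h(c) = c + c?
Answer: -1841/6767584 - sqrt(5489)/6767584 ≈ -0.00028298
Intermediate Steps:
h(c) = 2*c
N(H) = -5 + H
Z(I, K) = 2*K*(18 + I) (Z(I, K) = (I + 2*9)*(K + K) = (I + 18)*(2*K) = (18 + I)*(2*K) = 2*K*(18 + I))
J = 2*sqrt(5489) (J = sqrt(21956) = 2*sqrt(5489) ≈ 148.18)
1/(Z(245, N(-2)) + J) = 1/(2*(-5 - 2)*(18 + 245) + 2*sqrt(5489)) = 1/(2*(-7)*263 + 2*sqrt(5489)) = 1/(-3682 + 2*sqrt(5489))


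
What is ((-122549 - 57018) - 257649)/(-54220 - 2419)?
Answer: 437216/56639 ≈ 7.7193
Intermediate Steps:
((-122549 - 57018) - 257649)/(-54220 - 2419) = (-179567 - 257649)/(-56639) = -437216*(-1/56639) = 437216/56639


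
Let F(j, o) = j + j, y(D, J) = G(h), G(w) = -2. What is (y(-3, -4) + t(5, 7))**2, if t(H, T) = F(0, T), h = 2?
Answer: 4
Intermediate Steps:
y(D, J) = -2
F(j, o) = 2*j
t(H, T) = 0 (t(H, T) = 2*0 = 0)
(y(-3, -4) + t(5, 7))**2 = (-2 + 0)**2 = (-2)**2 = 4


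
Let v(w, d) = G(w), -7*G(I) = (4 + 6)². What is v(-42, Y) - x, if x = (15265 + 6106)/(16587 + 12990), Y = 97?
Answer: -3107297/207039 ≈ -15.008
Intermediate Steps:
G(I) = -100/7 (G(I) = -(4 + 6)²/7 = -⅐*10² = -⅐*100 = -100/7)
v(w, d) = -100/7
x = 21371/29577 ≈ 0.72256
v(-42, Y) - x = -100/7 - 1*21371/29577 = -100/7 - 21371/29577 = -3107297/207039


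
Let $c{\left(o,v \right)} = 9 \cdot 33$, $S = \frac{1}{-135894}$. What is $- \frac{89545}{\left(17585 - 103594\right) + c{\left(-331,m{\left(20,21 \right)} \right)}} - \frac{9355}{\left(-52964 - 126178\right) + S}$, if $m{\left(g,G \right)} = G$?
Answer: $\frac{2288877067237645}{2086600608604688} \approx 1.0969$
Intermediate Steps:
$S = - \frac{1}{135894} \approx -7.3587 \cdot 10^{-6}$
$c{\left(o,v \right)} = 297$
$- \frac{89545}{\left(17585 - 103594\right) + c{\left(-331,m{\left(20,21 \right)} \right)}} - \frac{9355}{\left(-52964 - 126178\right) + S} = - \frac{89545}{\left(17585 - 103594\right) + 297} - \frac{9355}{\left(-52964 - 126178\right) - \frac{1}{135894}} = - \frac{89545}{-86009 + 297} - \frac{9355}{-179142 - \frac{1}{135894}} = - \frac{89545}{-85712} - \frac{9355}{- \frac{24344322949}{135894}} = \left(-89545\right) \left(- \frac{1}{85712}\right) - - \frac{1271288370}{24344322949} = \frac{89545}{85712} + \frac{1271288370}{24344322949} = \frac{2288877067237645}{2086600608604688}$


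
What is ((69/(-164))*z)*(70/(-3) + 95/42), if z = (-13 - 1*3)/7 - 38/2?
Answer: -3032895/16072 ≈ -188.71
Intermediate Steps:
z = -149/7 (z = (-13 - 3)*(⅐) - 38*½ = -16*⅐ - 19 = -16/7 - 19 = -149/7 ≈ -21.286)
((69/(-164))*z)*(70/(-3) + 95/42) = ((69/(-164))*(-149/7))*(70/(-3) + 95/42) = ((69*(-1/164))*(-149/7))*(70*(-⅓) + 95*(1/42)) = (-69/164*(-149/7))*(-70/3 + 95/42) = (10281/1148)*(-295/14) = -3032895/16072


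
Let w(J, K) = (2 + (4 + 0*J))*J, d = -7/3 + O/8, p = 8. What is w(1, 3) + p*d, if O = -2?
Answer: -44/3 ≈ -14.667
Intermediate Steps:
d = -31/12 (d = -7/3 - 2/8 = -7*⅓ - 2*⅛ = -7/3 - ¼ = -31/12 ≈ -2.5833)
w(J, K) = 6*J (w(J, K) = (2 + (4 + 0))*J = (2 + 4)*J = 6*J)
w(1, 3) + p*d = 6*1 + 8*(-31/12) = 6 - 62/3 = -44/3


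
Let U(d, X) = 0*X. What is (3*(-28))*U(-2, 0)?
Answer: 0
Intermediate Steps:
U(d, X) = 0
(3*(-28))*U(-2, 0) = (3*(-28))*0 = -84*0 = 0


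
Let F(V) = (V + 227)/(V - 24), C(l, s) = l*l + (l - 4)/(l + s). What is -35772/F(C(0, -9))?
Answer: 7583664/2047 ≈ 3704.8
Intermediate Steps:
C(l, s) = l² + (-4 + l)/(l + s)
F(V) = (227 + V)/(-24 + V)
-35772/F(C(0, -9)) = -35772*(-24 + (-4 + 0 + 0³ - 9*0²)/(0 - 9))/(227 + (-4 + 0 + 0³ - 9*0²)/(0 - 9)) = -35772*(-24 + (-4 + 0 + 0 - 9*0)/(-9))/(227 + (-4 + 0 + 0 - 9*0)/(-9)) = -35772*(-24 - (-4 + 0 + 0 + 0)/9)/(227 - (-4 + 0 + 0 + 0)/9) = -35772*(-24 - ⅑*(-4))/(227 - ⅑*(-4)) = -35772*(-24 + 4/9)/(227 + 4/9) = -35772/((2047/9)/(-212/9)) = -35772/((-9/212*2047/9)) = -35772/(-2047/212) = -35772*(-212/2047) = 7583664/2047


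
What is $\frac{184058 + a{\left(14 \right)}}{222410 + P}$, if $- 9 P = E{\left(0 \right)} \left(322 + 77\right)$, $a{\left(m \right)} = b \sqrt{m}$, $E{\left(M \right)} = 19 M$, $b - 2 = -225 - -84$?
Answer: $\frac{92029}{111205} - \frac{139 \sqrt{14}}{222410} \approx 0.82522$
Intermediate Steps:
$b = -139$ ($b = 2 - 141 = -139$)
$a{\left(m \right)} = - 139 \sqrt{m}$
$P = 0$ ($P = - \frac{19 \cdot 0 \left(322 + 77\right)}{9} = - \frac{0 \cdot 399}{9} = \left(- \frac{1}{9}\right) 0 = 0$)
$\frac{184058 + a{\left(14 \right)}}{222410 + P} = \frac{184058 - 139 \sqrt{14}}{222410 + 0} = \frac{184058 - 139 \sqrt{14}}{222410} = \left(184058 - 139 \sqrt{14}\right) \frac{1}{222410} = \frac{92029}{111205} - \frac{139 \sqrt{14}}{222410}$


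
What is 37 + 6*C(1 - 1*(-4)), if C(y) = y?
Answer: 67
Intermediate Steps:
37 + 6*C(1 - 1*(-4)) = 37 + 6*(1 - 1*(-4)) = 37 + 6*(1 + 4) = 37 + 6*5 = 37 + 30 = 67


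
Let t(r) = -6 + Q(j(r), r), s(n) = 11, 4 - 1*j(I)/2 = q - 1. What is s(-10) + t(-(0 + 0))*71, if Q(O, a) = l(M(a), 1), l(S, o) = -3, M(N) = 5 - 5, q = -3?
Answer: -628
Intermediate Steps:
j(I) = 16 (j(I) = 8 - 2*(-3 - 1) = 8 - 2*(-4) = 8 + 8 = 16)
M(N) = 0
Q(O, a) = -3
t(r) = -9 (t(r) = -6 - 3 = -9)
s(-10) + t(-(0 + 0))*71 = 11 - 9*71 = 11 - 639 = -628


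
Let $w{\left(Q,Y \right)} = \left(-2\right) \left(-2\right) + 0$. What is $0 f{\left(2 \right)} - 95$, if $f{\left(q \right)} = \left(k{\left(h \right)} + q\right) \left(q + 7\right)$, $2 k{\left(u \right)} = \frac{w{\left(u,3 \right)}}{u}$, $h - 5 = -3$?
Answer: $-95$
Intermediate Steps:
$h = 2$ ($h = 5 - 3 = 2$)
$w{\left(Q,Y \right)} = 4$ ($w{\left(Q,Y \right)} = 4 + 0 = 4$)
$k{\left(u \right)} = \frac{2}{u}$ ($k{\left(u \right)} = \frac{4 \frac{1}{u}}{2} = \frac{2}{u}$)
$f{\left(q \right)} = \left(1 + q\right) \left(7 + q\right)$ ($f{\left(q \right)} = \left(\frac{2}{2} + q\right) \left(q + 7\right) = \left(2 \cdot \frac{1}{2} + q\right) \left(7 + q\right) = \left(1 + q\right) \left(7 + q\right)$)
$0 f{\left(2 \right)} - 95 = 0 \left(7 + 2^{2} + 8 \cdot 2\right) - 95 = 0 \left(7 + 4 + 16\right) - 95 = 0 \cdot 27 - 95 = 0 - 95 = -95$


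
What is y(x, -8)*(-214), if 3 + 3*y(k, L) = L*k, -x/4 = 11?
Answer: -74686/3 ≈ -24895.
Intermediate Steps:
x = -44 (x = -4*11 = -44)
y(k, L) = -1 + L*k/3 (y(k, L) = -1 + (L*k)/3 = -1 + L*k/3)
y(x, -8)*(-214) = (-1 + (⅓)*(-8)*(-44))*(-214) = (-1 + 352/3)*(-214) = (349/3)*(-214) = -74686/3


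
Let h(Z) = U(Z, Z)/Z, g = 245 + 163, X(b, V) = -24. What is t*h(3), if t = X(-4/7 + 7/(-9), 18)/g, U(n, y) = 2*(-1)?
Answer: 2/51 ≈ 0.039216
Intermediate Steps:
U(n, y) = -2
g = 408
h(Z) = -2/Z
t = -1/17 (t = -24/408 = -24*1/408 = -1/17 ≈ -0.058824)
t*h(3) = -(-2)/(17*3) = -1/17*(-⅔) = 2/51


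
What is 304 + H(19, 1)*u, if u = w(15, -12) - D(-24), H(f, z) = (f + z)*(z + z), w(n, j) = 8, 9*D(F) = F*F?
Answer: -1936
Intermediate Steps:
D(F) = F**2/9 (D(F) = (F*F)/9 = F**2/9)
H(f, z) = 2*z*(f + z) (H(f, z) = (f + z)*(2*z) = 2*z*(f + z))
u = -56 (u = 8 - (-24)**2/9 = 8 - 576/9 = 8 - 1*64 = 8 - 64 = -56)
304 + H(19, 1)*u = 304 + (2*1*(19 + 1))*(-56) = 304 + (2*1*20)*(-56) = 304 + 40*(-56) = 304 - 2240 = -1936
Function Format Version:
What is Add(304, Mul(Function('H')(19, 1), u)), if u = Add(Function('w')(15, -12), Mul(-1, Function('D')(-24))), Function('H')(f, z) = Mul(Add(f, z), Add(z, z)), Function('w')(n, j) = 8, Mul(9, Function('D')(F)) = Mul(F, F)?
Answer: -1936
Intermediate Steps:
Function('D')(F) = Mul(Rational(1, 9), Pow(F, 2)) (Function('D')(F) = Mul(Rational(1, 9), Mul(F, F)) = Mul(Rational(1, 9), Pow(F, 2)))
Function('H')(f, z) = Mul(2, z, Add(f, z)) (Function('H')(f, z) = Mul(Add(f, z), Mul(2, z)) = Mul(2, z, Add(f, z)))
u = -56 (u = Add(8, Mul(-1, Mul(Rational(1, 9), Pow(-24, 2)))) = Add(8, Mul(-1, Mul(Rational(1, 9), 576))) = Add(8, Mul(-1, 64)) = Add(8, -64) = -56)
Add(304, Mul(Function('H')(19, 1), u)) = Add(304, Mul(Mul(2, 1, Add(19, 1)), -56)) = Add(304, Mul(Mul(2, 1, 20), -56)) = Add(304, Mul(40, -56)) = Add(304, -2240) = -1936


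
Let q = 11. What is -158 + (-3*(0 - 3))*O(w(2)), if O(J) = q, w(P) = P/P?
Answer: -59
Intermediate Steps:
w(P) = 1
O(J) = 11
-158 + (-3*(0 - 3))*O(w(2)) = -158 - 3*(0 - 3)*11 = -158 - 3*(-3)*11 = -158 + 9*11 = -158 + 99 = -59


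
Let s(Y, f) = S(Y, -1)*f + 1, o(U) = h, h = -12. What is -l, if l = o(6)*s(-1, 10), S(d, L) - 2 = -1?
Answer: 132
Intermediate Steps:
o(U) = -12
S(d, L) = 1 (S(d, L) = 2 - 1 = 1)
s(Y, f) = 1 + f (s(Y, f) = 1*f + 1 = f + 1 = 1 + f)
l = -132 (l = -12*(1 + 10) = -12*11 = -132)
-l = -1*(-132) = 132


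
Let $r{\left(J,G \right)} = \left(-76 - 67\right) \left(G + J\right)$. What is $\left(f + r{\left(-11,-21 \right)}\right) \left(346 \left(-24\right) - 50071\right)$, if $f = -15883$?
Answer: $660046125$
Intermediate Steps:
$r{\left(J,G \right)} = - 143 G - 143 J$ ($r{\left(J,G \right)} = - 143 \left(G + J\right) = - 143 G - 143 J$)
$\left(f + r{\left(-11,-21 \right)}\right) \left(346 \left(-24\right) - 50071\right) = \left(-15883 - -4576\right) \left(346 \left(-24\right) - 50071\right) = \left(-15883 + \left(3003 + 1573\right)\right) \left(-8304 - 50071\right) = \left(-15883 + 4576\right) \left(-58375\right) = \left(-11307\right) \left(-58375\right) = 660046125$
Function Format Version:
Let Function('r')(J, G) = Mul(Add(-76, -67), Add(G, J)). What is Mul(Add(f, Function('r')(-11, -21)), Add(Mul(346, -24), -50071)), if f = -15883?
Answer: 660046125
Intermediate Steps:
Function('r')(J, G) = Add(Mul(-143, G), Mul(-143, J)) (Function('r')(J, G) = Mul(-143, Add(G, J)) = Add(Mul(-143, G), Mul(-143, J)))
Mul(Add(f, Function('r')(-11, -21)), Add(Mul(346, -24), -50071)) = Mul(Add(-15883, Add(Mul(-143, -21), Mul(-143, -11))), Add(Mul(346, -24), -50071)) = Mul(Add(-15883, Add(3003, 1573)), Add(-8304, -50071)) = Mul(Add(-15883, 4576), -58375) = Mul(-11307, -58375) = 660046125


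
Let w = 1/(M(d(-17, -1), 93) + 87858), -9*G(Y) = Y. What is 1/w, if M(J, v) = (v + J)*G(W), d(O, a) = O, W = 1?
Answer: 790646/9 ≈ 87850.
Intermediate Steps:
G(Y) = -Y/9
M(J, v) = -J/9 - v/9 (M(J, v) = (v + J)*(-1/9*1) = (J + v)*(-1/9) = -J/9 - v/9)
w = 9/790646 (w = 1/((-1/9*(-17) - 1/9*93) + 87858) = 1/((17/9 - 31/3) + 87858) = 1/(-76/9 + 87858) = 1/(790646/9) = 9/790646 ≈ 1.1383e-5)
1/w = 1/(9/790646) = 790646/9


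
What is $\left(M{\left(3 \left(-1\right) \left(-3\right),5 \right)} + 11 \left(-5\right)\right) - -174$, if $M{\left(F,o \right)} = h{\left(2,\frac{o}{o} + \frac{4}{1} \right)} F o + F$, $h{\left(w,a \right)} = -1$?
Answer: $83$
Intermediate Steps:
$M{\left(F,o \right)} = F - F o$ ($M{\left(F,o \right)} = - F o + F = F - F o$)
$\left(M{\left(3 \left(-1\right) \left(-3\right),5 \right)} + 11 \left(-5\right)\right) - -174 = \left(3 \left(-1\right) \left(-3\right) \left(1 - 5\right) + 11 \left(-5\right)\right) - -174 = \left(\left(-3\right) \left(-3\right) \left(1 - 5\right) - 55\right) + 174 = \left(9 \left(-4\right) - 55\right) + 174 = \left(-36 - 55\right) + 174 = -91 + 174 = 83$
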